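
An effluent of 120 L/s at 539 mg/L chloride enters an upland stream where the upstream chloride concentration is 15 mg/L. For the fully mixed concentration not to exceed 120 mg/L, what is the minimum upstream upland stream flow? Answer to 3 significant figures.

Set C_mix = 120: (Q·15.00 + 120.0·539.0) / (Q + 120.0) = 120
→ Q = 120.0·(539.0 − 120)/(120 − 15.00) = 478.9 L/s.

479 L/s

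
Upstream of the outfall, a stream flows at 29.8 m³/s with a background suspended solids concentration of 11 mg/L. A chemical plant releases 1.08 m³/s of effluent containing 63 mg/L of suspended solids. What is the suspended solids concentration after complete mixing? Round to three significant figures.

12.8 mg/L

Flow-weighted average: C = (29.80·11.00 + 1.080·63.00) / 30.88 = 395.8/30.88 = 12.82 mg/L.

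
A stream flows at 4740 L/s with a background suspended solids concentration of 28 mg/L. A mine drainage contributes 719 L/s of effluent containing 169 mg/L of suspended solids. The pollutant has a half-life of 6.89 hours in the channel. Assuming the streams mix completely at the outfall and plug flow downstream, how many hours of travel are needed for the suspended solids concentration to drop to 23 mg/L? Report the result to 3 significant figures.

7.01 h

Mixed concentration C = ΣQC/ΣQ = (4740·28.00 + 719.0·169.0) / 5459 = 254200/5459 = 46.57 mg/L.
Half-life 6.89 h → k = ln 2 / 6.89 = 0.1006 h⁻¹ = 2.414 d⁻¹.
46.57·exp(−k·t) = 23 → t = ln(46.57/23)/k = 25250 s = 7.013 h.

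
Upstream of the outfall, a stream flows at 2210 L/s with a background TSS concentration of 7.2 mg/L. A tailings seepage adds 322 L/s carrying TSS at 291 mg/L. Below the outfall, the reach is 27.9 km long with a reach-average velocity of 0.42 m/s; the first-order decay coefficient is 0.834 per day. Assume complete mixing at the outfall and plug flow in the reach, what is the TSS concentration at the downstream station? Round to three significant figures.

22.8 mg/L

Conservation of mass: C = (2210·7.200 + 322.0·291.0) / 2532 = 109600/2532 = 43.29 mg/L.
Travel time t = 27.9·1000 / 0.42 = 66430 s = 18.45 h.
Decay over the reach: 43.29·exp(−kt) = 43.29·0.5266 = 22.80 mg/L.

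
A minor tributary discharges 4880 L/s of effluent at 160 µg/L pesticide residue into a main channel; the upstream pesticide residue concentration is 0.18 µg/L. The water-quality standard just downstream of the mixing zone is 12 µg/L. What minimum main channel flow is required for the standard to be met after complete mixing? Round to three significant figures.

61100 L/s

Set C_mix = 12: (Q·0.1800 + 4880·160.0) / (Q + 4880) = 12
→ Q = 4880·(160.0 − 12)/(12 − 0.1800) = 61100 L/s.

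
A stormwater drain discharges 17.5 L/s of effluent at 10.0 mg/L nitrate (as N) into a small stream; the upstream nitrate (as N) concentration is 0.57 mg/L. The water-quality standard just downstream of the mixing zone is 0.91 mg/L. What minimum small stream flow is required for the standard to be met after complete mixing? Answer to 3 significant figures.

468 L/s

Set C_mix = 0.91: (Q·0.5700 + 17.50·10.00) / (Q + 17.50) = 0.91
→ Q = 17.50·(10.00 − 0.91)/(0.91 − 0.5700) = 467.9 L/s.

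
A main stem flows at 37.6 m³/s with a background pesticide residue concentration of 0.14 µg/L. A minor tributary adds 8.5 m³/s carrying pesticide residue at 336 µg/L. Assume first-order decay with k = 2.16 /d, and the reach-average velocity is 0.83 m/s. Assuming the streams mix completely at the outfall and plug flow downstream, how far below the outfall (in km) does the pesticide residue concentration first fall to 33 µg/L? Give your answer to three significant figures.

Flow-weighted average: C = (37.60·0.1400 + 8.500·336.0) / 46.10 = 2861/46.10 = 62.07 µg/L.
Set 62.07·exp(−k·t) = 33 → t = ln(62.07/33)/k = 25270 s = 7.019 h.
Distance = v·t = 0.83·25270 = 20970 m = 20.97 km.

21.0 km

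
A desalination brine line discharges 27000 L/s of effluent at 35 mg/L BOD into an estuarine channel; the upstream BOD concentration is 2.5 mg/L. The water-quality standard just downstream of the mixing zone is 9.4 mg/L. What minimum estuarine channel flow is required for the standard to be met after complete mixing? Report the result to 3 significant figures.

Set C_mix = 9.4: (Q·2.500 + 27000·35.00) / (Q + 27000) = 9.4
→ Q = 27000·(35.00 − 9.4)/(9.4 − 2.500) = 100200 L/s.

100000 L/s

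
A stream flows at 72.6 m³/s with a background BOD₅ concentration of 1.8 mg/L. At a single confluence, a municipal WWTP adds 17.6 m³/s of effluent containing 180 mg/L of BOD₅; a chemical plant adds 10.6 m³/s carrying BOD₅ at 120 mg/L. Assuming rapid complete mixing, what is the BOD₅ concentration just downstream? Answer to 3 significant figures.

Mixed concentration C = ΣQC/ΣQ = (72.60·1.800 + 17.60·180.0 + 10.60·120.0) / 100.8 = 4571/100.8 = 45.34 mg/L.

45.3 mg/L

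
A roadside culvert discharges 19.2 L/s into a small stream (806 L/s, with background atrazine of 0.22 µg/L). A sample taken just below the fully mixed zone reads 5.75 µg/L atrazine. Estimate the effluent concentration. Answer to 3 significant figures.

Mass balance: 806.0·0.2200 + 19.20·Cₑ = 825.2·5.750
→ Cₑ = (825.2·5.750 − 806.0·0.2200) / 19.20 = 237.9 µg/L.

238 µg/L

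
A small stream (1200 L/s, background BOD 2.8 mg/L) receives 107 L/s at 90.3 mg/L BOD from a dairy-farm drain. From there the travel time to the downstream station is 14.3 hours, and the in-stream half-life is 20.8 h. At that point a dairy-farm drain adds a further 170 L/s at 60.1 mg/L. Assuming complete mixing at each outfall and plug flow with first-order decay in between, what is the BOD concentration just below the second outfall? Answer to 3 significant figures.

After mixing, C = (1200·2.800 + 107.0·90.30) / 1307 = 13020/1307 = 9.963 mg/L; combined flow 1307 L/s.
Half-life 20.8 h → k = ln 2 / 20.8 = 0.03332 h⁻¹ = 0.7998 d⁻¹.
Applying C = C₀e^(−kt): 9.963 × 0.6209 = 6.187 mg/L.
At the second outfall, C = (1307·6.187 + 170.0·60.10) / (1307 + 170.0) = 12.39 mg/L.

12.4 mg/L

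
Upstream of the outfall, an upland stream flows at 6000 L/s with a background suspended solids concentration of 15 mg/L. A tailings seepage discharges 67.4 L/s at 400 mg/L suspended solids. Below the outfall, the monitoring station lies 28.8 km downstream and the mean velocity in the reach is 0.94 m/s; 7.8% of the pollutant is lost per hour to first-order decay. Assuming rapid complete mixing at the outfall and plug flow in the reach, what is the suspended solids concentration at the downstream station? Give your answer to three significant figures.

9.66 mg/L

Conservation of mass: C = (6000·15.00 + 67.40·400.0) / 6067 = 117000/6067 = 19.28 mg/L.
Travel time t = 28.8·1000 / 0.94 = 30640 s = 8.511 h.
7.8%/h lost → k = −ln(1 − 0.078) = 0.08121 h⁻¹.
Decay over the reach: 19.28·exp(−kt) = 19.28·0.5010 = 9.658 mg/L.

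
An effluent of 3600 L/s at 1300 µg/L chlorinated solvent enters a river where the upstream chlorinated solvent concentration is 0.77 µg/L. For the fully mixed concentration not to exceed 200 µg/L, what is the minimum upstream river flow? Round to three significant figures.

Set C_mix = 200: (Q·0.7700 + 3600·1300) / (Q + 3600) = 200
→ Q = 3600·(1300 − 200)/(200 − 0.7700) = 19880 L/s.

19900 L/s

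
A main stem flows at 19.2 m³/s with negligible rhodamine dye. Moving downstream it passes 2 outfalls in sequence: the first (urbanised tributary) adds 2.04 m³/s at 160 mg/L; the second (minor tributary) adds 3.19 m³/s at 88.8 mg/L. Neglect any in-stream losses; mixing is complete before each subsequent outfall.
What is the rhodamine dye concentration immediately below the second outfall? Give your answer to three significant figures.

Below outfall 1: Q → 21.24 m³/s, C = (19.20·0 + 2.040·160.0)/21.24 = 15.37 mg/L.
Below outfall 2: Q → 24.43 m³/s, C = (21.24·15.37 + 3.190·88.80)/24.43 = 24.96 mg/L.

25.0 mg/L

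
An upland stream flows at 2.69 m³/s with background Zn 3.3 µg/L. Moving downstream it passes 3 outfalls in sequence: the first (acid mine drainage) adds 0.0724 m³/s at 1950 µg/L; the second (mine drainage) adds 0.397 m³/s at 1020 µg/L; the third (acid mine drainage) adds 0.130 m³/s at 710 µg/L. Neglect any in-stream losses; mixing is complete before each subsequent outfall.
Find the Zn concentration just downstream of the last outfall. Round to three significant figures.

Outfall 1: combined Q = 2.762 m³/s; C = (2.690·3.300 + 0.07240·1950)/2.762 = 54.32 µg/L.
Outfall 2: combined Q = 3.159 m³/s; C = (2.762·54.32 + 0.3970·1020)/3.159 = 175.7 µg/L.
Outfall 3: combined Q = 3.289 m³/s; C = (3.159·175.7 + 0.1300·710.0)/3.289 = 196.8 µg/L.

197 µg/L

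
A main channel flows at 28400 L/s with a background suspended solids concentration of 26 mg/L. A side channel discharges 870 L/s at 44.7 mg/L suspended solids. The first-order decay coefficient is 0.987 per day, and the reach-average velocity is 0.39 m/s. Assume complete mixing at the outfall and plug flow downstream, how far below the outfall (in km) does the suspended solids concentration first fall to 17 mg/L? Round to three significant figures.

Mass balance: C = (28400·26.00 + 870.0·44.70) / 29270 = 777300/29270 = 26.56 mg/L.
Set 26.56·exp(−k·t) = 17 → t = ln(26.56/17)/k = 39050 s = 10.85 h.
Distance = v·t = 0.39·39050 = 15230 m = 15.23 km.

15.2 km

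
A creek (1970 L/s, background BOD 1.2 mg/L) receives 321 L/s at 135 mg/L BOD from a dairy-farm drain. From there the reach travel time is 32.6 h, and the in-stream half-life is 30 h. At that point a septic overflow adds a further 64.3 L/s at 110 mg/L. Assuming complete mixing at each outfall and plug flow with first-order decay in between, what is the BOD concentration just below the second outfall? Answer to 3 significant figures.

Conservation of mass: C = (1970·1.200 + 321.0·135.0) / 2291 = 45700/2291 = 19.95 mg/L; combined flow 2291 L/s.
Half-life 30 h → k = ln 2 / 30 = 0.02310 h⁻¹ = 0.5545 d⁻¹.
Applying C = C₀e^(−kt): 19.95 × 0.4708 = 9.392 mg/L.
Second outfall: C = (2291·9.392 + 64.30·110.0)/2355 = 12.14 mg/L.

12.1 mg/L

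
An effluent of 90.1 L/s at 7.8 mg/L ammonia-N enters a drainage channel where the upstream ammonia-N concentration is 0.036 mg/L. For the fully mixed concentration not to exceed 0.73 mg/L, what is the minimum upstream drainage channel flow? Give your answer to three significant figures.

Set C_mix = 0.73: (Q·0.03600 + 90.10·7.800) / (Q + 90.10) = 0.73
→ Q = 90.10·(7.800 − 0.73)/(0.73 − 0.03600) = 917.9 L/s.

918 L/s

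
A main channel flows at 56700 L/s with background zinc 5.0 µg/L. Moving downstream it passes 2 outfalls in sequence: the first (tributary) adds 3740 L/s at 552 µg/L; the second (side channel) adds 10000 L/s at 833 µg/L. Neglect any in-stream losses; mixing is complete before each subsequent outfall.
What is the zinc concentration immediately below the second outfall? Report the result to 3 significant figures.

152 µg/L

Below outfall 1: Q → 60440 L/s, C = (56700·5.000 + 3740·552.0)/60440 = 38.85 µg/L.
Below outfall 2: Q → 70440 L/s, C = (60440·38.85 + 10000·833.0)/70440 = 151.6 µg/L.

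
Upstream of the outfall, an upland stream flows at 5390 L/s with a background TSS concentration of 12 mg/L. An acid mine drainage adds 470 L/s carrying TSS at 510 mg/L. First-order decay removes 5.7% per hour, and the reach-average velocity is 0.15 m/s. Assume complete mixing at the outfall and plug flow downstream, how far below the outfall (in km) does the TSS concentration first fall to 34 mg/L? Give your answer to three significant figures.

After mixing, C = (5390·12.00 + 470.0·510.0) / 5860 = 304400/5860 = 51.94 mg/L.
5.7%/h lost → k = −ln(1 − 0.057) = 0.05869 h⁻¹.
Set 51.94·exp(−k·t) = 34 → t = ln(51.94/34)/k = 25990 s = 7.221 h.
Distance = v·t = 0.15·25990 = 3899 m = 3.899 km.

3.90 km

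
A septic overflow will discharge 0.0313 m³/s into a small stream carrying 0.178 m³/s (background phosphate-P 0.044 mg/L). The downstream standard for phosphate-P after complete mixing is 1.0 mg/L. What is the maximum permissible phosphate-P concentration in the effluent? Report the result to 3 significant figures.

6.44 mg/L

At the limit, (Qr·Cr + Qe·Cₑ)/(Qr + Qe) = 1.0:
Cₑ = (0.2093·1.0 − 0.1780·0.04400) / 0.03130 = 6.437 mg/L.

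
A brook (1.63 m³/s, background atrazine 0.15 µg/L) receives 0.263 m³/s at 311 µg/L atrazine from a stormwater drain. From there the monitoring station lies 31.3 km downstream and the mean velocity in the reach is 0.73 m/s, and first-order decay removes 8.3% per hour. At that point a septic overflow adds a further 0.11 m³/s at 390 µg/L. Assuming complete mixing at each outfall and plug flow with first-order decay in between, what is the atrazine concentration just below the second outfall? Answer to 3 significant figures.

36.0 µg/L

Conservation of mass: C = (1.630·0.1500 + 0.2630·311.0) / 1.893 = 82.04/1.893 = 43.34 µg/L; combined flow 1.893 m³/s.
Travel time t = 31.3·1000 / 0.73 = 42880 s = 11.91 h.
8.3%/h lost → k = −ln(1 − 0.083) = 0.08665 h⁻¹.
Applying C = C₀e^(−kt): 43.34 × 0.3563 = 15.44 µg/L.
At the second outfall, C = (1.893·15.44 + 0.1100·390.0) / (1.893 + 0.1100) = 36.01 µg/L.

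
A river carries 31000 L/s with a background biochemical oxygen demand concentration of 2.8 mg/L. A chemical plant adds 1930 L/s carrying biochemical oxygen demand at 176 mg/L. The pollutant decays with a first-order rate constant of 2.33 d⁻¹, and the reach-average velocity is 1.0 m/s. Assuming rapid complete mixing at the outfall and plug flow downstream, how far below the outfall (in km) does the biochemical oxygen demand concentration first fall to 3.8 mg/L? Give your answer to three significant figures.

Flow-weighted average: C = (31000·2.800 + 1930·176.0) / 32930 = 426500/32930 = 12.95 mg/L.
Set 12.95·exp(−k·t) = 3.8 → t = ln(12.95/3.8)/k = 45470 s = 12.63 h.
Distance = v·t = 1.0·45470 = 45470 m = 45.47 km.

45.5 km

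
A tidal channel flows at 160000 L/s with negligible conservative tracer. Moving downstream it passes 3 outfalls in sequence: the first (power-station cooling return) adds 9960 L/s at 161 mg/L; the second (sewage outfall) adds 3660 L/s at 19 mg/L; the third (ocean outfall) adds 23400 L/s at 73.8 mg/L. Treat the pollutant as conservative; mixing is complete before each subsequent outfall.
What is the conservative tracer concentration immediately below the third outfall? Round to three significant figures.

17.3 mg/L

Outfall 1: combined Q = 170000 L/s; C = (160000·0 + 9960·161.0)/170000 = 9.435 mg/L.
Outfall 2: combined Q = 173600 L/s; C = (170000·9.435 + 3660·19.00)/173600 = 9.637 mg/L.
Outfall 3: combined Q = 197000 L/s; C = (173600·9.637 + 23400·73.80)/197000 = 17.26 mg/L.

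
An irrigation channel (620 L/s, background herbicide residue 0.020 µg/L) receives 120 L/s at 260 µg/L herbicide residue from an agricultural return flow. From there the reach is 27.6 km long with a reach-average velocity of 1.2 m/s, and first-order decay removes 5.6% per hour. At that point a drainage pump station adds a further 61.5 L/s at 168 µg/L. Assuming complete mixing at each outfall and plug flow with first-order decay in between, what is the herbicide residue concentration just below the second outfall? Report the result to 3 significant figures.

Mass balance: C = (620.0·0.02000 + 120.0·260.0) / 740.0 = 31210/740.0 = 42.18 µg/L; combined flow 740.0 L/s.
Travel time t = 27.6·1000 / 1.2 = 23000 s = 6.389 h.
5.6%/h lost → k = −ln(1 − 0.056) = 0.05763 h⁻¹.
First-order decay: C = 42.18·exp(−k·t) = 42.18·0.6920 = 29.19 µg/L.
At the second outfall, C = (740.0·29.19 + 61.50·168.0) / (740.0 + 61.50) = 39.84 µg/L.

39.8 µg/L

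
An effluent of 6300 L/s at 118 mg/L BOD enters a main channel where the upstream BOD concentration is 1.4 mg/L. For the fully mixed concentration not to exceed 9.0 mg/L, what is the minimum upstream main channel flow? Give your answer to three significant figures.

90400 L/s

Set C_mix = 9.0: (Q·1.400 + 6300·118.0) / (Q + 6300) = 9.0
→ Q = 6300·(118.0 − 9.0)/(9.0 − 1.400) = 90360 L/s.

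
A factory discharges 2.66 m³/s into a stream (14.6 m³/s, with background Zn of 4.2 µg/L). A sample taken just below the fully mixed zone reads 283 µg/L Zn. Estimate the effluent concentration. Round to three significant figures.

1810 µg/L

Mass balance: 14.60·4.200 + 2.660·Cₑ = 17.26·283.0
→ Cₑ = (17.26·283.0 − 14.60·4.200) / 2.660 = 1813 µg/L.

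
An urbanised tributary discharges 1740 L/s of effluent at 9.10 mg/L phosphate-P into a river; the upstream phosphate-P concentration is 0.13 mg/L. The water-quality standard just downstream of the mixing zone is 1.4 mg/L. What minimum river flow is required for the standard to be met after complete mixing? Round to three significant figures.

Set C_mix = 1.4: (Q·0.1300 + 1740·9.100) / (Q + 1740) = 1.4
→ Q = 1740·(9.100 − 1.4)/(1.4 − 0.1300) = 10550 L/s.

10500 L/s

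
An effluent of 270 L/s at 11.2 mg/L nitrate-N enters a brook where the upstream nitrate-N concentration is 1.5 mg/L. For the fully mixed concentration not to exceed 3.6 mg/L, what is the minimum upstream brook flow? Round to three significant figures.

977 L/s

Set C_mix = 3.6: (Q·1.500 + 270.0·11.20) / (Q + 270.0) = 3.6
→ Q = 270.0·(11.20 − 3.6)/(3.6 − 1.500) = 977.1 L/s.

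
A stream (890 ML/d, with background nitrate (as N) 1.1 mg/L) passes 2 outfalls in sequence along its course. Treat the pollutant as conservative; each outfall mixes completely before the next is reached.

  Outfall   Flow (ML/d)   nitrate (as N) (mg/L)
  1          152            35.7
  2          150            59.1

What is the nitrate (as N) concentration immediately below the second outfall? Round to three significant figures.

12.8 mg/L

Outfall 1: combined Q = 1042 ML/d; C = (890.0·1.100 + 152.0·35.70)/1042 = 6.147 mg/L.
Outfall 2: combined Q = 1192 ML/d; C = (1042·6.147 + 150.0·59.10)/1192 = 12.81 mg/L.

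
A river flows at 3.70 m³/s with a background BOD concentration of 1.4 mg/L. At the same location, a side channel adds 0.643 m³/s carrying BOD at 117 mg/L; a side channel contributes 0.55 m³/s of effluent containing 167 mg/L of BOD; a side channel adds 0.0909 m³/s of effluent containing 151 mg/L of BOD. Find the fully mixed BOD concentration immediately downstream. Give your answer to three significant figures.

Flow-weighted average: C = (3.700·1.400 + 0.6430·117.0 + 0.5500·167.0 + 0.09090·151.0) / 4.984 = 186.0/4.984 = 37.32 mg/L.

37.3 mg/L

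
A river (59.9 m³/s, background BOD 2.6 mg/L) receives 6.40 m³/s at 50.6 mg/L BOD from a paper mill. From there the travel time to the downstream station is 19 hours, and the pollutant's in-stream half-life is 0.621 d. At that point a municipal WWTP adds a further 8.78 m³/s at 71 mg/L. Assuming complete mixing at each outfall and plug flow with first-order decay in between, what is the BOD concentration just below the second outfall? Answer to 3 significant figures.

10.9 mg/L

Flow-weighted average: C = (59.90·2.600 + 6.400·50.60) / 66.30 = 479.6/66.30 = 7.233 mg/L; combined flow 66.30 m³/s.
Half-life 0.621 d → k = ln 2 / 0.621 = 1.116 d⁻¹.
After decay, C = 7.233 × e^(−kt) = 7.233 × 0.4133 = 2.989 mg/L.
At the second outfall, C = (66.30·2.989 + 8.780·71.00) / (66.30 + 8.780) = 10.94 mg/L.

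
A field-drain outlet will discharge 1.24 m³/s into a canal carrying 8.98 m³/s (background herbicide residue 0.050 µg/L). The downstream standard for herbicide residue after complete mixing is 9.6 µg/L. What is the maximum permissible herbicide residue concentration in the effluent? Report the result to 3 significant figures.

At the limit, (Qr·Cr + Qe·Cₑ)/(Qr + Qe) = 9.6:
Cₑ = (10.22·9.6 − 8.980·0.05000) / 1.240 = 78.76 µg/L.

78.8 µg/L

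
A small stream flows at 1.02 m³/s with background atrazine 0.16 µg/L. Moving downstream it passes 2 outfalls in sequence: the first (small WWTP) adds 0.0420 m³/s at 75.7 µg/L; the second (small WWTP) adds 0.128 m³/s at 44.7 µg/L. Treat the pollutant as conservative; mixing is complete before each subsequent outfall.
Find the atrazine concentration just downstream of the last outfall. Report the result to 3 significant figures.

Outfall 1: combined Q = 1.062 m³/s; C = (1.020·0.1600 + 0.04200·75.70)/1.062 = 3.147 µg/L.
Outfall 2: combined Q = 1.190 m³/s; C = (1.062·3.147 + 0.1280·44.70)/1.190 = 7.617 µg/L.

7.62 µg/L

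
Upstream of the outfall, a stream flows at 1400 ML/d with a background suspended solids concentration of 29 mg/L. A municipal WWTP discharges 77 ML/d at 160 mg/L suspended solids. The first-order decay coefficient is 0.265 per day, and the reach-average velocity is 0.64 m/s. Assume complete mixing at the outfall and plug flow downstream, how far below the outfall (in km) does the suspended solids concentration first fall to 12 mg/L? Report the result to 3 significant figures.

Mixed concentration C = ΣQC/ΣQ = (1400·29.00 + 77.00·160.0) / 1477 = 52920/1477 = 35.83 mg/L.
Set 35.83·exp(−k·t) = 12 → t = ln(35.83/12)/k = 356600 s = 99.07 h.
Distance = v·t = 0.64·356600 = 228200 m = 228.2 km.

228 km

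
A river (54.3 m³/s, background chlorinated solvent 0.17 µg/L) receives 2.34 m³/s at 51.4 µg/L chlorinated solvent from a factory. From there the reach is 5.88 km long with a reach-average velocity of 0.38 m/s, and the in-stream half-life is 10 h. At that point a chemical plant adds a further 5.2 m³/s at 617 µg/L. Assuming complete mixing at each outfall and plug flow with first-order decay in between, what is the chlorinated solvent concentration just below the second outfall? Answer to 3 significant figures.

53.4 µg/L

Mass balance: C = (54.30·0.1700 + 2.340·51.40) / 56.64 = 129.5/56.64 = 2.286 µg/L; combined flow 56.64 m³/s.
Travel time t = 5.88·1000 / 0.38 = 15470 s = 4.298 h.
Half-life 10 h → k = ln 2 / 10 = 0.06931 h⁻¹ = 1.664 d⁻¹.
After decay, C = 2.286 × e^(−kt) = 2.286 × 0.7424 = 1.697 µg/L.
At the second outfall, C = (56.64·1.697 + 5.200·617.0) / (56.64 + 5.200) = 53.44 µg/L.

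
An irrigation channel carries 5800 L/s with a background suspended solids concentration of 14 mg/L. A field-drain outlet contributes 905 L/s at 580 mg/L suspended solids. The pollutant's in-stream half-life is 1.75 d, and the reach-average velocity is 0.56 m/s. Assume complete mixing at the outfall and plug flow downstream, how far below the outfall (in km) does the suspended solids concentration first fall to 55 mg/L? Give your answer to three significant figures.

After mixing, C = (5800·14.00 + 905.0·580.0) / 6705 = 606100/6705 = 90.40 mg/L.
Half-life 1.75 d → k = ln 2 / 1.75 = 0.3961 d⁻¹.
Set 90.40·exp(−k·t) = 55 → t = ln(90.40/55)/k = 108400 s = 30.11 h.
Distance = v·t = 0.56·108400 = 60690 m = 60.69 km.

60.7 km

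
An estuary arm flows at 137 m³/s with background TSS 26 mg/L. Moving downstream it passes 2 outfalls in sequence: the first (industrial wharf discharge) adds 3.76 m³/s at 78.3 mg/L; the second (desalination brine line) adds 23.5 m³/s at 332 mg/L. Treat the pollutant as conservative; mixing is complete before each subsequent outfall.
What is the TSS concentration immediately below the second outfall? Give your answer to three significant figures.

71.0 mg/L

Below outfall 1: Q → 140.8 m³/s, C = (137.0·26.00 + 3.760·78.30)/140.8 = 27.40 mg/L.
Below outfall 2: Q → 164.3 m³/s, C = (140.8·27.40 + 23.50·332.0)/164.3 = 70.98 mg/L.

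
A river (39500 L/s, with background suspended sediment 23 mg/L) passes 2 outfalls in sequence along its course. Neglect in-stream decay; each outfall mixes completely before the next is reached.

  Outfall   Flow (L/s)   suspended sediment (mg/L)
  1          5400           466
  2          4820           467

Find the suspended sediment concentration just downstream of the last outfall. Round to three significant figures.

114 mg/L

After outfall 1: Q = 39500 + 5400 = 44900 L/s; C = (39500·23.00 + 5400·466.0)/44900 = 76.28 mg/L.
After outfall 2: Q = 44900 + 4820 = 49720 L/s; C = (44900·76.28 + 4820·467.0)/49720 = 114.2 mg/L.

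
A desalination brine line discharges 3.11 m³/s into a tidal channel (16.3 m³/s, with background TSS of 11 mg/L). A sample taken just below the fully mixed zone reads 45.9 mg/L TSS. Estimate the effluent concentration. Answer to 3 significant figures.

Mass balance: 16.30·11.00 + 3.110·Cₑ = 19.41·45.90
→ Cₑ = (19.41·45.90 − 16.30·11.00) / 3.110 = 228.8 mg/L.

229 mg/L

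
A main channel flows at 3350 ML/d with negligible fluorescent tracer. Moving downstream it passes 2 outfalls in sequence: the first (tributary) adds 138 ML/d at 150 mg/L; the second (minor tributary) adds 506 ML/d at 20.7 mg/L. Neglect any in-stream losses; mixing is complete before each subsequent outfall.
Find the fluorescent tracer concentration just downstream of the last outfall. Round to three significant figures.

7.81 mg/L

Outfall 1: combined Q = 3488 ML/d; C = (3350·0 + 138.0·150.0)/3488 = 5.935 mg/L.
Outfall 2: combined Q = 3994 ML/d; C = (3488·5.935 + 506.0·20.70)/3994 = 7.805 mg/L.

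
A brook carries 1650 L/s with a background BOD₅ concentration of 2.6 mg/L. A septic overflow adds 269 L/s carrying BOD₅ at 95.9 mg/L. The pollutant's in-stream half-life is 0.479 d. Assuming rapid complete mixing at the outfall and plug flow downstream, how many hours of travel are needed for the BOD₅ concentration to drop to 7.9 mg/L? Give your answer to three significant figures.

Mixed concentration C = ΣQC/ΣQ = (1650·2.600 + 269.0·95.90) / 1919 = 30090/1919 = 15.68 mg/L.
Half-life 0.479 d → k = ln 2 / 0.479 = 1.447 d⁻¹.
15.68·exp(−k·t) = 7.9 → t = ln(15.68/7.9)/k = 40920 s = 11.37 h.

11.4 h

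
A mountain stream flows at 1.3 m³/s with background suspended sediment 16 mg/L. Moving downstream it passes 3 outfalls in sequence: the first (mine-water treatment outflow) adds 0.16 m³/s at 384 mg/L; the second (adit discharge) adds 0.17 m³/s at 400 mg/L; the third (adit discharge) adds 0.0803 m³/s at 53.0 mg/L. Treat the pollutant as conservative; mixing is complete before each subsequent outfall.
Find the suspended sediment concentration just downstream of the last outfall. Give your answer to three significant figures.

90.3 mg/L

Outfall 1: combined Q = 1.460 m³/s; C = (1.300·16.00 + 0.1600·384.0)/1.460 = 56.33 mg/L.
Outfall 2: combined Q = 1.630 m³/s; C = (1.460·56.33 + 0.1700·400.0)/1.630 = 92.17 mg/L.
Outfall 3: combined Q = 1.710 m³/s; C = (1.630·92.17 + 0.08030·53.00)/1.710 = 90.33 mg/L.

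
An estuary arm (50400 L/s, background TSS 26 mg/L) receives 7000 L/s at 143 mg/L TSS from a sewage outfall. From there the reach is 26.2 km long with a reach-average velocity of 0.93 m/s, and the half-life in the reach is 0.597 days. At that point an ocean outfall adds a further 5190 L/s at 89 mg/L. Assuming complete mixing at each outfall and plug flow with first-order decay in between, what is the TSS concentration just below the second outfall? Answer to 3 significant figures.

Conservation of mass: C = (50400·26.00 + 7000·143.0) / 57400 = 2311000/57400 = 40.27 mg/L; combined flow 57400 L/s.
Travel time t = 26.2·1000 / 0.93 = 28170 s = 7.826 h.
Half-life 0.597 d → k = ln 2 / 0.597 = 1.161 d⁻¹.
After decay, C = 40.27 × e^(−kt) = 40.27 × 0.6848 = 27.58 mg/L.
At the second outfall, C = (57400·27.58 + 5190·89.00) / (57400 + 5190) = 32.67 mg/L.

32.7 mg/L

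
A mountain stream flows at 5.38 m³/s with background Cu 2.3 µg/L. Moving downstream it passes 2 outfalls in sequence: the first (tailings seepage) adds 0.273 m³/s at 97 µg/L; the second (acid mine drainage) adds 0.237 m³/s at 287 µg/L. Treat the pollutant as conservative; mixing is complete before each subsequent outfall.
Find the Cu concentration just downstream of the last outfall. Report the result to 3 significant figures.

Outfall 1: combined Q = 5.653 m³/s; C = (5.380·2.300 + 0.2730·97.00)/5.653 = 6.873 µg/L.
Outfall 2: combined Q = 5.890 m³/s; C = (5.653·6.873 + 0.2370·287.0)/5.890 = 18.14 µg/L.

18.1 µg/L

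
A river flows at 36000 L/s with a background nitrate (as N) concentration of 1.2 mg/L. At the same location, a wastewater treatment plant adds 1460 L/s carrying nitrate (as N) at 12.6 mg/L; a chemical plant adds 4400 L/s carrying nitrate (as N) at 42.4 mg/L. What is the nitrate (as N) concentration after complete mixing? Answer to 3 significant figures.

Conservation of mass: C = (36000·1.200 + 1460·12.60 + 4400·42.40) / 41860 = 248200/41860 = 5.928 mg/L.

5.93 mg/L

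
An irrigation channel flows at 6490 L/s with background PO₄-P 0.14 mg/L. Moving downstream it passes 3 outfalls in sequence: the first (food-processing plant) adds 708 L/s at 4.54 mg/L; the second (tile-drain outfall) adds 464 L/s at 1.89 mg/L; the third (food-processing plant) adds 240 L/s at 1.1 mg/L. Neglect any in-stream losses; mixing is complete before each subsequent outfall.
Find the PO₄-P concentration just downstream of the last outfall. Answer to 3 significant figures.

0.666 mg/L

Outfall 1: combined Q = 7198 L/s; C = (6490·0.1400 + 708.0·4.540)/7198 = 0.5728 mg/L.
Outfall 2: combined Q = 7662 L/s; C = (7198·0.5728 + 464.0·1.890)/7662 = 0.6526 mg/L.
Outfall 3: combined Q = 7902 L/s; C = (7662·0.6526 + 240.0·1.100)/7902 = 0.6661 mg/L.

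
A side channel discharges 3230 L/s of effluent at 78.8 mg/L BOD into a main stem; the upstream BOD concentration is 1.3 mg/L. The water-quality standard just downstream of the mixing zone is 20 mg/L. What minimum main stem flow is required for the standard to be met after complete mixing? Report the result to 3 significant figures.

Set C_mix = 20: (Q·1.300 + 3230·78.80) / (Q + 3230) = 20
→ Q = 3230·(78.80 − 20)/(20 − 1.300) = 10160 L/s.

10200 L/s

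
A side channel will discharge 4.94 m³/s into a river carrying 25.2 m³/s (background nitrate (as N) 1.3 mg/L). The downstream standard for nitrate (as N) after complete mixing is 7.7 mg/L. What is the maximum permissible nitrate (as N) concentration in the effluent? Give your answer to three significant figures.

40.3 mg/L

At the limit, (Qr·Cr + Qe·Cₑ)/(Qr + Qe) = 7.7:
Cₑ = (30.14·7.7 − 25.20·1.300) / 4.940 = 40.35 mg/L.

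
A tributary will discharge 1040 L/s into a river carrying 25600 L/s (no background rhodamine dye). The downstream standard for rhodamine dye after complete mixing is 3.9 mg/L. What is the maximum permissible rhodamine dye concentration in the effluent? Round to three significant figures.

99.9 mg/L

At the limit, (Qr·Cr + Qe·Cₑ)/(Qr + Qe) = 3.9:
Cₑ = (26640·3.9 − 25600·0) / 1040 = 99.90 mg/L.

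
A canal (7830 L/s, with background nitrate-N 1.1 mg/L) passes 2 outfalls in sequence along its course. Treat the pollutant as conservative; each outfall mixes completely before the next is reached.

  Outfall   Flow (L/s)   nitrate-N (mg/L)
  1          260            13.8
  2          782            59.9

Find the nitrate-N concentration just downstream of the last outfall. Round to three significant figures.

After outfall 1: Q = 7830 + 260.0 = 8090 L/s; C = (7830·1.100 + 260.0·13.80)/8090 = 1.508 mg/L.
After outfall 2: Q = 8090 + 782.0 = 8872 L/s; C = (8090·1.508 + 782.0·59.90)/8872 = 6.655 mg/L.

6.65 mg/L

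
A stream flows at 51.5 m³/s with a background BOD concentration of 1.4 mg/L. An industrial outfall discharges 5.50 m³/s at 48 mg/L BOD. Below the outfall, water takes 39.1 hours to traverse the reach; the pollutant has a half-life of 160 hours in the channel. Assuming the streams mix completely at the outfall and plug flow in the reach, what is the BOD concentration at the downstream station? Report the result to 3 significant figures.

4.98 mg/L

After mixing, C = (51.50·1.400 + 5.500·48.00) / 57.00 = 336.1/57.00 = 5.896 mg/L.
Half-life 160 h → k = ln 2 / 160 = 0.004332 h⁻¹ = 0.1040 d⁻¹.
Decay over the reach: 5.896·exp(−kt) = 5.896·0.8442 = 4.978 mg/L.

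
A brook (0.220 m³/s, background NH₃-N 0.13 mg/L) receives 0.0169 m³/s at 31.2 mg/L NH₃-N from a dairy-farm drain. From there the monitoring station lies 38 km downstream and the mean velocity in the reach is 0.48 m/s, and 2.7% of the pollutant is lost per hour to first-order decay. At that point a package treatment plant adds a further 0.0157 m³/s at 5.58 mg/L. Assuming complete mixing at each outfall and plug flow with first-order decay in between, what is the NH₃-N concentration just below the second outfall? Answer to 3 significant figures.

1.55 mg/L

After mixing, C = (0.2200·0.1300 + 0.01690·31.20) / 0.2369 = 0.5559/0.2369 = 2.346 mg/L; combined flow 0.2369 m³/s.
Travel time t = 38·1000 / 0.48 = 79170 s = 21.99 h.
2.7%/h lost → k = −ln(1 − 0.027) = 0.02737 h⁻¹.
First-order decay: C = 2.346·exp(−k·t) = 2.346·0.5478 = 1.285 mg/L.
Second outfall: C = (0.2369·1.285 + 0.01570·5.580)/0.2526 = 1.552 mg/L.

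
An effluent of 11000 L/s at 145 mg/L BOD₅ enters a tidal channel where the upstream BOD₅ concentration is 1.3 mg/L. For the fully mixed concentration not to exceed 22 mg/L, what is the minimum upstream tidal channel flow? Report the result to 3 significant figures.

65400 L/s

Set C_mix = 22: (Q·1.300 + 11000·145.0) / (Q + 11000) = 22
→ Q = 11000·(145.0 − 22)/(22 − 1.300) = 65360 L/s.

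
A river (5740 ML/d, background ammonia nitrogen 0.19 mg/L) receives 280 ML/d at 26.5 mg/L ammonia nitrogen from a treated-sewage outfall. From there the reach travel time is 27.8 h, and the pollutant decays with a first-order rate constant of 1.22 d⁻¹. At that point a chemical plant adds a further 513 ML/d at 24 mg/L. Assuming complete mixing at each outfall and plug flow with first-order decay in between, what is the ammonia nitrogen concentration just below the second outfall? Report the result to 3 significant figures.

Flow-weighted average: C = (5740·0.1900 + 280.0·26.50) / 6020 = 8511/6020 = 1.414 mg/L; combined flow 6020 ML/d.
After decay, C = 1.414 × e^(−kt) = 1.414 × 0.2434 = 0.3441 mg/L.
At the second outfall, C = (6020·0.3441 + 513.0·24.00) / (6020 + 513.0) = 2.202 mg/L.

2.20 mg/L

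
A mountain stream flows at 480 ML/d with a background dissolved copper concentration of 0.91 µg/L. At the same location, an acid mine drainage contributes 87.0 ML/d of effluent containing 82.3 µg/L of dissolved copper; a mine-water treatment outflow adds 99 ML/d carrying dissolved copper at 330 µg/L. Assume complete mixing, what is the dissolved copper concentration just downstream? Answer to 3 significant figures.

Mass balance: C = (480.0·0.9100 + 87.00·82.30 + 99.00·330.0) / 666.0 = 40270/666.0 = 60.46 µg/L.

60.5 µg/L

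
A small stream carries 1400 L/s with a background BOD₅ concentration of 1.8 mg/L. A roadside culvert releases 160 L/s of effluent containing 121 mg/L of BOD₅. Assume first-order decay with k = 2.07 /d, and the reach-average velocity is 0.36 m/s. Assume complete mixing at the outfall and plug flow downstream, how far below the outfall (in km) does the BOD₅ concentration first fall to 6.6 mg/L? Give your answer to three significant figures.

Flow-weighted average: C = (1400·1.800 + 160.0·121.0) / 1560 = 21880/1560 = 14.03 mg/L.
Set 14.03·exp(−k·t) = 6.6 → t = ln(14.03/6.6)/k = 31460 s = 8.740 h.
Distance = v·t = 0.36·31460 = 11330 m = 11.33 km.

11.3 km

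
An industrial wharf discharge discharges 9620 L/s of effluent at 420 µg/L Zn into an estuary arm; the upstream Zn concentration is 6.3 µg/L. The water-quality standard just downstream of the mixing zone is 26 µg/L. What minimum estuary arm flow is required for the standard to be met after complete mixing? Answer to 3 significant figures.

Set C_mix = 26: (Q·6.300 + 9620·420.0) / (Q + 9620) = 26
→ Q = 9620·(420.0 − 26)/(26 − 6.300) = 192400 L/s.

192000 L/s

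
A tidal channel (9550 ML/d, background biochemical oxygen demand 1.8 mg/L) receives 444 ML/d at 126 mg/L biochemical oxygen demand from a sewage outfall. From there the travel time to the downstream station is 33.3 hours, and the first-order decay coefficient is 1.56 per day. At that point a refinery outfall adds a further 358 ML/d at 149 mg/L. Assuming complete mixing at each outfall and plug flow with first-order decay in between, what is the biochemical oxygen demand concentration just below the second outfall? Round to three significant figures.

Mixed concentration C = ΣQC/ΣQ = (9550·1.800 + 444.0·126.0) / 9994 = 73130/9994 = 7.318 mg/L; combined flow 9994 ML/d.
Applying C = C₀e^(−kt): 7.318 × 0.1148 = 0.8401 mg/L.
At the second outfall, C = (9994·0.8401 + 358.0·149.0) / (9994 + 358.0) = 5.964 mg/L.

5.96 mg/L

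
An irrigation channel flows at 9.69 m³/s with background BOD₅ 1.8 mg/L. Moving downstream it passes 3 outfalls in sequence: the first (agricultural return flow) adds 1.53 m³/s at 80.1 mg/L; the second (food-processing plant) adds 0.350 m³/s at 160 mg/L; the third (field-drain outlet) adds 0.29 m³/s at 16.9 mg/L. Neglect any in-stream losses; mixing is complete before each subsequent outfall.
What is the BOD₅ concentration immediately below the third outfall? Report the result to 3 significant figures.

Outfall 1: combined Q = 11.22 m³/s; C = (9.690·1.800 + 1.530·80.10)/11.22 = 12.48 mg/L.
Outfall 2: combined Q = 11.57 m³/s; C = (11.22·12.48 + 0.3500·160.0)/11.57 = 16.94 mg/L.
Outfall 3: combined Q = 11.86 m³/s; C = (11.57·16.94 + 0.2900·16.90)/11.86 = 16.94 mg/L.

16.9 mg/L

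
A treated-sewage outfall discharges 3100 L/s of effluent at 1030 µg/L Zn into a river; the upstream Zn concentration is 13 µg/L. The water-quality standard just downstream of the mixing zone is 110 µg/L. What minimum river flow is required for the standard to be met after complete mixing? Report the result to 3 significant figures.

Set C_mix = 110: (Q·13.00 + 3100·1030) / (Q + 3100) = 110
→ Q = 3100·(1030 − 110)/(110 − 13.00) = 29400 L/s.

29400 L/s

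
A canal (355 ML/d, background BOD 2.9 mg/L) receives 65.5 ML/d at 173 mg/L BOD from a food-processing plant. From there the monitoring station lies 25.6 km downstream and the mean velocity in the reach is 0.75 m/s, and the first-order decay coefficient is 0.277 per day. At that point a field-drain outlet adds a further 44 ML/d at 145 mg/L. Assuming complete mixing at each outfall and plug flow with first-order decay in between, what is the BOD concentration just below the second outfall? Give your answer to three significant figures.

After mixing, C = (355.0·2.900 + 65.50·173.0) / 420.5 = 12360/420.5 = 29.40 mg/L; combined flow 420.5 ML/d.
Travel time t = 25.6·1000 / 0.75 = 34130 s = 9.481 h.
After decay, C = 29.40 × e^(−kt) = 29.40 × 0.8963 = 26.35 mg/L.
Second outfall: C = (420.5·26.35 + 44.00·145.0)/464.5 = 37.59 mg/L.

37.6 mg/L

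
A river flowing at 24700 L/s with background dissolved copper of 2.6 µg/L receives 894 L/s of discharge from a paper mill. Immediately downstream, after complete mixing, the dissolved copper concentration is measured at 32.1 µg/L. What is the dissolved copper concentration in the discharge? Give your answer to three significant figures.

847 µg/L

Mass balance: 24700·2.600 + 894.0·Cₑ = 25590·32.10
→ Cₑ = (25590·32.10 − 24700·2.600) / 894.0 = 847.1 µg/L.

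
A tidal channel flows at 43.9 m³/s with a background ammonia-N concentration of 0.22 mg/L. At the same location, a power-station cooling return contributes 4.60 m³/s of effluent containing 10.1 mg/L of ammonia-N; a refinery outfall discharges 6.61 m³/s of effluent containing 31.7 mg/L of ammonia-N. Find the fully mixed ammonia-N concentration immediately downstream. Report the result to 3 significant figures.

Conservation of mass: C = (43.90·0.2200 + 4.600·10.10 + 6.610·31.70) / 55.11 = 265.7/55.11 = 4.820 mg/L.

4.82 mg/L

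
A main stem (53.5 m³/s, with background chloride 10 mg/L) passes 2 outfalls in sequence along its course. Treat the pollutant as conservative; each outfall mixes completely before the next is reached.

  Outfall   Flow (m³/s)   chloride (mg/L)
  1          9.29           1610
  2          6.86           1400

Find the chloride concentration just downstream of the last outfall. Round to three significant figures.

Outfall 1: combined Q = 62.79 m³/s; C = (53.50·10.00 + 9.290·1610)/62.79 = 246.7 mg/L.
Outfall 2: combined Q = 69.65 m³/s; C = (62.79·246.7 + 6.860·1400)/69.65 = 360.3 mg/L.

360 mg/L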